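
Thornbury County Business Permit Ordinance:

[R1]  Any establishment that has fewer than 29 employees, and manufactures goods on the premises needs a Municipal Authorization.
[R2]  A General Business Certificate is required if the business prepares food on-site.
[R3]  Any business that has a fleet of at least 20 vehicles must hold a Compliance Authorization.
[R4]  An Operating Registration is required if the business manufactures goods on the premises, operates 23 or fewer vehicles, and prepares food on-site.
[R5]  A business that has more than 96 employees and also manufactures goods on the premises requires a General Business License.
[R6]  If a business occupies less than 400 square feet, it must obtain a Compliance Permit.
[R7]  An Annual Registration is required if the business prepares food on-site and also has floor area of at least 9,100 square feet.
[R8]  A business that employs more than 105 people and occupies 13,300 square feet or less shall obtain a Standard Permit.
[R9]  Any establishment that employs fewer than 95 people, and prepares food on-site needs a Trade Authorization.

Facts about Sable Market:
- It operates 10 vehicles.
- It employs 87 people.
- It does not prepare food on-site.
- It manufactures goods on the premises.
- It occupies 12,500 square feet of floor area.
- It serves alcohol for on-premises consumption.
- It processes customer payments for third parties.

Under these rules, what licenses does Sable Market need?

[R1] employees 87 ≥ 29; manufactures goods on the premises → Municipal Authorization not required.
[R2] does not prepare food on-site → General Business Certificate not required.
[R3] vehicles 10 < 20 → Compliance Authorization not required.
[R4] manufactures goods on the premises; vehicles 10 ≤ 23; does not prepare food on-site → Operating Registration not required.
[R5] employees 87 ≤ 96; manufactures goods on the premises → General Business License not required.
[R6] floor area 12,500 square feet ≥ 400 square feet → Compliance Permit not required.
[R7] does not prepare food on-site; floor area 12,500 square feet ≥ 9,100 square feet → Annual Registration not required.
[R8] employees 87 ≤ 105; floor area 12,500 square feet ≤ 13,300 square feet → Standard Permit not required.
[R9] employees 87 < 95; does not prepare food on-site → Trade Authorization not required.

None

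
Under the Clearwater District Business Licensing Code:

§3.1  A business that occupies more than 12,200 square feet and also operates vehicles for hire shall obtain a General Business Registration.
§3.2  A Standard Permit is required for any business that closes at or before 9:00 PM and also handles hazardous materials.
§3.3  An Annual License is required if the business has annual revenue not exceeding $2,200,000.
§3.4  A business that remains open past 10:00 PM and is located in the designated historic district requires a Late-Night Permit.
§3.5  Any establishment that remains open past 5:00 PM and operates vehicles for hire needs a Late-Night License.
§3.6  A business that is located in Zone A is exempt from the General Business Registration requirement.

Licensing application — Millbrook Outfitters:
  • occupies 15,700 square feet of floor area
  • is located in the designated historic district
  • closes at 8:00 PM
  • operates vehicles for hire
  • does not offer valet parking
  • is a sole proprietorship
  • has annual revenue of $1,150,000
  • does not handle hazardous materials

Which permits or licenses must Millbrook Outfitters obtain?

Annual License, General Business Registration, Late-Night License

§3.1 floor area 15,700 square feet > 12,200 square feet; operates vehicles for hire → General Business Registration required.
§3.2 closes 8:00 PM, at/before 9:00 PM; does not handle hazardous materials → Standard Permit not required.
§3.3 revenue $1,150,000 ≤ $2,200,000 → Annual License required.
§3.4 closes 8:00 PM, at/before 10:00 PM; is located in the designated historic district → Late-Night Permit not required.
§3.5 closes 8:00 PM, after 5:00 PM; operates vehicles for hire → Late-Night License required.
§3.6 is located in the designated historic district (not: is located in Zone A) → General Business Registration exemption does not apply.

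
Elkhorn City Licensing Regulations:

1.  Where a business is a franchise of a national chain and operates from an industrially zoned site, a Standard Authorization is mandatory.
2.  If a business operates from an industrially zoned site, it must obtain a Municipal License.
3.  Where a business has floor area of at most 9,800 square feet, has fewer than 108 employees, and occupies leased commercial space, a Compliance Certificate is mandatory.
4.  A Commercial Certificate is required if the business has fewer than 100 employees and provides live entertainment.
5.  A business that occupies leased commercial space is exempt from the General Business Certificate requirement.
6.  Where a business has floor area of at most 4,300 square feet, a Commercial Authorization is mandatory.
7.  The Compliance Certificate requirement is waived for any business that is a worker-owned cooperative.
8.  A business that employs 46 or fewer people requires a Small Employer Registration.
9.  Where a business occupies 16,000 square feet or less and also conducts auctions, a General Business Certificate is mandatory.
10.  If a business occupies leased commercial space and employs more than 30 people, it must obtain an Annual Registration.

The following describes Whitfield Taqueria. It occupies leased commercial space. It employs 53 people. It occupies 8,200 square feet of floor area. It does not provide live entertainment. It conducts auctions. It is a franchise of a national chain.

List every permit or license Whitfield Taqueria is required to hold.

1. is a franchise of a national chain; occupies leased commercial space (not: operates from an industrially zoned site) → Standard Authorization not required.
2. occupies leased commercial space (not: operates from an industrially zoned site) → Municipal License not required.
3. floor area 8,200 square feet ≤ 9,800 square feet; employees 53 < 108; occupies leased commercial space → Compliance Certificate required.
4. employees 53 < 100; does not provide live entertainment → Commercial Certificate not required.
5. occupies leased commercial space → exempt from General Business Certificate.
6. floor area 8,200 square feet > 4,300 square feet → Commercial Authorization not required.
7. is a franchise of a national chain (not: is a worker-owned cooperative) → Compliance Certificate exemption does not apply.
8. employees 53 > 46 → Small Employer Registration not required.
9. floor area 8,200 square feet ≤ 16,000 square feet; conducts auctions → General Business Certificate required.
10. occupies leased commercial space; employees 53 > 30 → Annual Registration required.

Annual Registration, Compliance Certificate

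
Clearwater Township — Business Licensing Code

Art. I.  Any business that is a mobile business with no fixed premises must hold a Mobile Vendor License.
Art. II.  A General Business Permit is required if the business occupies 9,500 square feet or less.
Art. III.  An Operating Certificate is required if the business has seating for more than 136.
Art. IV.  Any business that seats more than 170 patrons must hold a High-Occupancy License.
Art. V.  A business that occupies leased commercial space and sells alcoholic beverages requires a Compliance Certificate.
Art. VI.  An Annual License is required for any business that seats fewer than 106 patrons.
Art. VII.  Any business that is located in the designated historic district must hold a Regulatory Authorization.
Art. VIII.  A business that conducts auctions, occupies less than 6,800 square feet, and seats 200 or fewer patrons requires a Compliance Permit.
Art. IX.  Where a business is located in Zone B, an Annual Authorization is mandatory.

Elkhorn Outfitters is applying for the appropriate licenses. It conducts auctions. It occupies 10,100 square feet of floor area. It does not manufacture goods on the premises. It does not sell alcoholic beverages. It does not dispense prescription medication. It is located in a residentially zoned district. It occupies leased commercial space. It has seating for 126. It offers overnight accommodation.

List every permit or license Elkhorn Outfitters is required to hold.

Art. I. occupies leased commercial space (not: is a mobile business with no fixed premises) → Mobile Vendor License not required.
Art. II. floor area 10,100 square feet > 9,500 square feet → General Business Permit not required.
Art. III. seating 126 ≤ 136 → Operating Certificate not required.
Art. IV. seating 126 ≤ 170 → High-Occupancy License not required.
Art. V. occupies leased commercial space; does not sell alcoholic beverages → Compliance Certificate not required.
Art. VI. seating 126 ≥ 106 → Annual License not required.
Art. VII. is located in a residentially zoned district (not: is located in the designated historic district) → Regulatory Authorization not required.
Art. VIII. conducts auctions; floor area 10,100 square feet ≥ 6,800 square feet; seating 126 ≤ 200 → Compliance Permit not required.
Art. IX. is located in a residentially zoned district (not: is located in Zone B) → Annual Authorization not required.

None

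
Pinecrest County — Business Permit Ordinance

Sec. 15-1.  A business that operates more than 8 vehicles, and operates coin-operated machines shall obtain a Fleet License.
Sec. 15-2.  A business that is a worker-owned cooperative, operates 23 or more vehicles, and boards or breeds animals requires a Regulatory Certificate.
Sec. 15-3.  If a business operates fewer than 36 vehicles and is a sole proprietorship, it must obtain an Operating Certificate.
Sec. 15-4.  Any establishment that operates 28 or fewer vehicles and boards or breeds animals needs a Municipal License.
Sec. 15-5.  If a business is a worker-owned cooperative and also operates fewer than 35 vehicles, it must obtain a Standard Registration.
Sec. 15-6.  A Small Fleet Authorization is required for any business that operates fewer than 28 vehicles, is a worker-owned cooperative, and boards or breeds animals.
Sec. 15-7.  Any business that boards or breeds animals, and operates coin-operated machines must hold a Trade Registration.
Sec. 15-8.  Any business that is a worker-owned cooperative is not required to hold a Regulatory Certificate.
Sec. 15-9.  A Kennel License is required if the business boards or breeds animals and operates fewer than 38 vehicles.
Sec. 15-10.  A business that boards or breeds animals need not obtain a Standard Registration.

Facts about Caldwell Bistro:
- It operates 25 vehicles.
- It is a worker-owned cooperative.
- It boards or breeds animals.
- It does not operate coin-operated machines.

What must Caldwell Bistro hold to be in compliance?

Sec. 15-1. vehicles 25 > 8; does not operate coin-operated machines → Fleet License not required.
Sec. 15-2. is a worker-owned cooperative; vehicles 25 ≥ 23; boards or breeds animals → Regulatory Certificate required.
Sec. 15-3. vehicles 25 < 36; is a worker-owned cooperative (not: is a sole proprietorship) → Operating Certificate not required.
Sec. 15-4. vehicles 25 ≤ 28; boards or breeds animals → Municipal License required.
Sec. 15-5. is a worker-owned cooperative; vehicles 25 < 35 → Standard Registration required.
Sec. 15-6. vehicles 25 < 28; is a worker-owned cooperative; boards or breeds animals → Small Fleet Authorization required.
Sec. 15-7. boards or breeds animals; does not operate coin-operated machines → Trade Registration not required.
Sec. 15-8. is a worker-owned cooperative → exempt from Regulatory Certificate.
Sec. 15-9. boards or breeds animals; vehicles 25 < 38 → Kennel License required.
Sec. 15-10. boards or breeds animals → exempt from Standard Registration.

Kennel License, Municipal License, Small Fleet Authorization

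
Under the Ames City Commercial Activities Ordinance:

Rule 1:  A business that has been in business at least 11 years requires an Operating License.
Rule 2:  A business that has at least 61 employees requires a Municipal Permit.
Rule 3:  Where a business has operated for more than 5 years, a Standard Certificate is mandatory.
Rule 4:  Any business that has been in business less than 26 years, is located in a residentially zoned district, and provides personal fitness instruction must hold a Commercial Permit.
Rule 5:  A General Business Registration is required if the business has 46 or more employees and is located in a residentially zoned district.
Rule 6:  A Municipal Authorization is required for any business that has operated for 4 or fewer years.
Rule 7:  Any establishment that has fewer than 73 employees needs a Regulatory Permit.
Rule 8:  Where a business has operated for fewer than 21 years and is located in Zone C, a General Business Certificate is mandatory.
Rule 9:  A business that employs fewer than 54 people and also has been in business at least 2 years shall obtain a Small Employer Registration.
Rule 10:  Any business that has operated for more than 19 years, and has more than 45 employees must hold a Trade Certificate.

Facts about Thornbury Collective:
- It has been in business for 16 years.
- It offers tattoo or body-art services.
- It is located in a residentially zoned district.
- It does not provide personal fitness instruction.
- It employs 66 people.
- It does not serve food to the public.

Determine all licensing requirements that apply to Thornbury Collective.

General Business Registration, Municipal Permit, Operating License, Regulatory Permit, Standard Certificate

Rule 1: years in business 16 ≥ 11 → Operating License required.
Rule 2: employees 66 ≥ 61 → Municipal Permit required.
Rule 3: years in business 16 > 5 → Standard Certificate required.
Rule 4: years in business 16 < 26; is located in a residentially zoned district; does not provide personal fitness instruction → Commercial Permit not required.
Rule 5: employees 66 ≥ 46; is located in a residentially zoned district → General Business Registration required.
Rule 6: years in business 16 > 4 → Municipal Authorization not required.
Rule 7: employees 66 < 73 → Regulatory Permit required.
Rule 8: years in business 16 < 21; is located in a residentially zoned district (not: is located in Zone C) → General Business Certificate not required.
Rule 9: employees 66 ≥ 54; years in business 16 ≥ 2 → Small Employer Registration not required.
Rule 10: years in business 16 ≤ 19; employees 66 > 45 → Trade Certificate not required.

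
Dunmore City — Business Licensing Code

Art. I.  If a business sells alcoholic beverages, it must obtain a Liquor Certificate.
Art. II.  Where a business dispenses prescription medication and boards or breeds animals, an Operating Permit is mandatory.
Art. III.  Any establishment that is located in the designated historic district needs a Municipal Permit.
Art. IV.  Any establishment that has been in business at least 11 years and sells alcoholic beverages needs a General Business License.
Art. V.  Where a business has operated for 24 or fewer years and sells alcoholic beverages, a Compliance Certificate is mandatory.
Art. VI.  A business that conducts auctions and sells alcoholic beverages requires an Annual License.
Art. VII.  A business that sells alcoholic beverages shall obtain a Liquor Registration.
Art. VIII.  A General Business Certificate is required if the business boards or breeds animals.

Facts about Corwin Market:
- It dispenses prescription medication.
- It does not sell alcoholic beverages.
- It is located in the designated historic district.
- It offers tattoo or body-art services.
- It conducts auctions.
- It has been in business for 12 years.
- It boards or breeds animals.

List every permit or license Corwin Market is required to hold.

General Business Certificate, Municipal Permit, Operating Permit

Art. I. does not sell alcoholic beverages → Liquor Certificate not required.
Art. II. dispenses prescription medication; boards or breeds animals → Operating Permit required.
Art. III. is located in the designated historic district → Municipal Permit required.
Art. IV. years in business 12 ≥ 11; does not sell alcoholic beverages → General Business License not required.
Art. V. years in business 12 ≤ 24; does not sell alcoholic beverages → Compliance Certificate not required.
Art. VI. conducts auctions; does not sell alcoholic beverages → Annual License not required.
Art. VII. does not sell alcoholic beverages → Liquor Registration not required.
Art. VIII. boards or breeds animals → General Business Certificate required.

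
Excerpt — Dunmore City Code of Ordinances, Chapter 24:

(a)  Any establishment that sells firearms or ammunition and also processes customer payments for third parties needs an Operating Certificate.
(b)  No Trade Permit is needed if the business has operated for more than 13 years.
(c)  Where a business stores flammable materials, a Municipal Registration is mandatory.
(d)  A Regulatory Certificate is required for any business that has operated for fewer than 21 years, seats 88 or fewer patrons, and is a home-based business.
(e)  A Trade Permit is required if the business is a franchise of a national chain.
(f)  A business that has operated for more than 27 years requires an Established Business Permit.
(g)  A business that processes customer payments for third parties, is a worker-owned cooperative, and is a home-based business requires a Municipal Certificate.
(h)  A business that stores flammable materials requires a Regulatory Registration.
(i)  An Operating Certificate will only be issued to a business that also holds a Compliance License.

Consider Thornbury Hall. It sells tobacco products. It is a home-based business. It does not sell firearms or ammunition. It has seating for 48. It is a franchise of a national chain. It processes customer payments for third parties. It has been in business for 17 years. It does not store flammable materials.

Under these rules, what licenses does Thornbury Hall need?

(a) does not sell firearms or ammunition; processes customer payments for third parties → Operating Certificate not required.
(b) years in business 17 > 13 → exempt from Trade Permit.
(c) does not store flammable materials → Municipal Registration not required.
(d) years in business 17 < 21; seating 48 ≤ 88; is a home-based business → Regulatory Certificate required.
(e) is a franchise of a national chain → Trade Permit required.
(f) years in business 17 ≤ 27 → Established Business Permit not required.
(g) processes customer payments for third parties; is a franchise of a national chain (not: is a worker-owned cooperative); is a home-based business → Municipal Certificate not required.
(h) does not store flammable materials → Regulatory Registration not required.
(i) Operating Certificate is not required → no effect.

Regulatory Certificate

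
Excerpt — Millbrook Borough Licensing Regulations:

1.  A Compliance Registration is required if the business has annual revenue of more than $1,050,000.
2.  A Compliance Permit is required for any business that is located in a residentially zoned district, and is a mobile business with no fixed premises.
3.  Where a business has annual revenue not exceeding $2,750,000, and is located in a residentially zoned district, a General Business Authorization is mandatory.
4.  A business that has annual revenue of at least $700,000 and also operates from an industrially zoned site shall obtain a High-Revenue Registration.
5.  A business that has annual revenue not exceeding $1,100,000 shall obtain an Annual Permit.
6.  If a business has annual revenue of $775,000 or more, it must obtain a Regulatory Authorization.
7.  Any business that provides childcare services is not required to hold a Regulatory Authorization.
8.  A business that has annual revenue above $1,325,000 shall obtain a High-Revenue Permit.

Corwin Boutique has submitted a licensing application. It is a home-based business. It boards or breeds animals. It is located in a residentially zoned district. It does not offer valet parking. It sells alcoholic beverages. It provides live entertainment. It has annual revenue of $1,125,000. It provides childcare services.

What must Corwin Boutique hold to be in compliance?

Compliance Registration, General Business Authorization

1. revenue $1,125,000 > $1,050,000 → Compliance Registration required.
2. is located in a residentially zoned district; is a home-based business (not: is a mobile business with no fixed premises) → Compliance Permit not required.
3. revenue $1,125,000 ≤ $2,750,000; is located in a residentially zoned district → General Business Authorization required.
4. revenue $1,125,000 ≥ $700,000; is a home-based business (not: operates from an industrially zoned site) → High-Revenue Registration not required.
5. revenue $1,125,000 > $1,100,000 → Annual Permit not required.
6. revenue $1,125,000 ≥ $775,000 → Regulatory Authorization required.
7. provides childcare services → exempt from Regulatory Authorization.
8. revenue $1,125,000 ≤ $1,325,000 → High-Revenue Permit not required.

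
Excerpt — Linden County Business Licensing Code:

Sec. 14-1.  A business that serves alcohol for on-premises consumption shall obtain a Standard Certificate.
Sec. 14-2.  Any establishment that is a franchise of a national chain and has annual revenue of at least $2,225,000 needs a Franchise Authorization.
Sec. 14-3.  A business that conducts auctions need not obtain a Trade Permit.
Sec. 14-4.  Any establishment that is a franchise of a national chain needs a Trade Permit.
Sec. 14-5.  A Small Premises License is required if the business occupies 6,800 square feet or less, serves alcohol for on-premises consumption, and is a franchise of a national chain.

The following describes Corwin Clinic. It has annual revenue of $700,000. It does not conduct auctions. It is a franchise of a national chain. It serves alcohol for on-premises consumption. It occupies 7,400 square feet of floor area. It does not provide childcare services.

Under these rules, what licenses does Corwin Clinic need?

Standard Certificate, Trade Permit

Sec. 14-1. serves alcohol for on-premises consumption → Standard Certificate required.
Sec. 14-2. is a franchise of a national chain; revenue $700,000 < $2,225,000 → Franchise Authorization not required.
Sec. 14-3. does not conduct auctions → Trade Permit exemption does not apply.
Sec. 14-4. is a franchise of a national chain → Trade Permit required.
Sec. 14-5. floor area 7,400 square feet > 6,800 square feet; serves alcohol for on-premises consumption; is a franchise of a national chain → Small Premises License not required.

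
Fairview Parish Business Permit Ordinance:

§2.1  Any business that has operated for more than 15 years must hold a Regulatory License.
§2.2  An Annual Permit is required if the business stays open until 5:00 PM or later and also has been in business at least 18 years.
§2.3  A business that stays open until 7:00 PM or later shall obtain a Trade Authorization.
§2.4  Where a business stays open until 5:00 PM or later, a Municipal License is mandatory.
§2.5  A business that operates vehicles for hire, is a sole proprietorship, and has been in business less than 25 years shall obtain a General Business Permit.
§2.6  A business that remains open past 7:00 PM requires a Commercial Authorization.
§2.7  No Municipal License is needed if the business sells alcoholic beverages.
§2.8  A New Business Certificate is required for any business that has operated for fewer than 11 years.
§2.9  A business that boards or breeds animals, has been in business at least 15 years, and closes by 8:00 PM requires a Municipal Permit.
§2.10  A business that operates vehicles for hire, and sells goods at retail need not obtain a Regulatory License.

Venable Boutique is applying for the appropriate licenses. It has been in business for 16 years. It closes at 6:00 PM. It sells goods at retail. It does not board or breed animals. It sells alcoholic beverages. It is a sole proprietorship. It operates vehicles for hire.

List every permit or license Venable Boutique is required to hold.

§2.1 years in business 16 > 15 → Regulatory License required.
§2.2 closes 6:00 PM, after 5:00 PM; years in business 16 < 18 → Annual Permit not required.
§2.3 closes 6:00 PM, at/before 7:00 PM → Trade Authorization not required.
§2.4 closes 6:00 PM, after 5:00 PM → Municipal License required.
§2.5 operates vehicles for hire; is a sole proprietorship; years in business 16 < 25 → General Business Permit required.
§2.6 closes 6:00 PM, at/before 7:00 PM → Commercial Authorization not required.
§2.7 sells alcoholic beverages → exempt from Municipal License.
§2.8 years in business 16 ≥ 11 → New Business Certificate not required.
§2.9 does not board or breed animals; years in business 16 ≥ 15; closes 6:00 PM, at/before 8:00 PM → Municipal Permit not required.
§2.10 operates vehicles for hire; sells goods at retail → exempt from Regulatory License.

General Business Permit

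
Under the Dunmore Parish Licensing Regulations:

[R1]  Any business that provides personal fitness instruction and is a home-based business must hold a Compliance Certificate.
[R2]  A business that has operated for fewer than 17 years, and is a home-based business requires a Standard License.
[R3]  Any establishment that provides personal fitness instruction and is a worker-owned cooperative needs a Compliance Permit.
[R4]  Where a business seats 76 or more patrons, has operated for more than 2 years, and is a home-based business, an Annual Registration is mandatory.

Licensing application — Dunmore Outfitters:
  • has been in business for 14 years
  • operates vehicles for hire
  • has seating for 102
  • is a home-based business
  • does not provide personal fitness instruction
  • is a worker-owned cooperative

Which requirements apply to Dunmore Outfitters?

[R1] does not provide personal fitness instruction; is a home-based business → Compliance Certificate not required.
[R2] years in business 14 < 17; is a home-based business → Standard License required.
[R3] does not provide personal fitness instruction; is a worker-owned cooperative → Compliance Permit not required.
[R4] seating 102 ≥ 76; years in business 14 > 2; is a home-based business → Annual Registration required.

Annual Registration, Standard License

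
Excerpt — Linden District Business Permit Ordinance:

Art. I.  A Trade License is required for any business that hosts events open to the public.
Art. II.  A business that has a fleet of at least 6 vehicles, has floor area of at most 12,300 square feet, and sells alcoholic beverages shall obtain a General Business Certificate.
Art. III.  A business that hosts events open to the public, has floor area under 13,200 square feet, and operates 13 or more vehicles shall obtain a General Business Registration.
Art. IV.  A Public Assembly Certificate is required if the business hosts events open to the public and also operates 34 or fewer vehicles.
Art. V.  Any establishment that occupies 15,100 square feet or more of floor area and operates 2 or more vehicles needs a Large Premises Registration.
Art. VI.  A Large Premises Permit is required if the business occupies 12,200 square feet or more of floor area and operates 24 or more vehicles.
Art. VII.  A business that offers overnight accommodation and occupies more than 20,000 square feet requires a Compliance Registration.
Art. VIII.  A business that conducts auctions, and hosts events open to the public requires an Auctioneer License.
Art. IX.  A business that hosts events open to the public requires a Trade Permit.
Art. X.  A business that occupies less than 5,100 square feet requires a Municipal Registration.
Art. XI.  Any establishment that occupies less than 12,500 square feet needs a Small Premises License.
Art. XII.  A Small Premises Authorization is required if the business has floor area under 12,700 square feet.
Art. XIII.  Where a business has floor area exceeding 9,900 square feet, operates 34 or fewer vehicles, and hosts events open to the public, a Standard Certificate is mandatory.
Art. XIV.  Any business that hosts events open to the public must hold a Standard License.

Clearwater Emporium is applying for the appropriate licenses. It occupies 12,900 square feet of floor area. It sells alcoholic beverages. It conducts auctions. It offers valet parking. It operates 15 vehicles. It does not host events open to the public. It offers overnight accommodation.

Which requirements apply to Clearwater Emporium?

Art. I. does not host events open to the public → Trade License not required.
Art. II. vehicles 15 ≥ 6; floor area 12,900 square feet > 12,300 square feet; sells alcoholic beverages → General Business Certificate not required.
Art. III. does not host events open to the public; floor area 12,900 square feet < 13,200 square feet; vehicles 15 ≥ 13 → General Business Registration not required.
Art. IV. does not host events open to the public; vehicles 15 ≤ 34 → Public Assembly Certificate not required.
Art. V. floor area 12,900 square feet < 15,100 square feet; vehicles 15 ≥ 2 → Large Premises Registration not required.
Art. VI. floor area 12,900 square feet ≥ 12,200 square feet; vehicles 15 < 24 → Large Premises Permit not required.
Art. VII. offers overnight accommodation; floor area 12,900 square feet ≤ 20,000 square feet → Compliance Registration not required.
Art. VIII. conducts auctions; does not host events open to the public → Auctioneer License not required.
Art. IX. does not host events open to the public → Trade Permit not required.
Art. X. floor area 12,900 square feet ≥ 5,100 square feet → Municipal Registration not required.
Art. XI. floor area 12,900 square feet ≥ 12,500 square feet → Small Premises License not required.
Art. XII. floor area 12,900 square feet ≥ 12,700 square feet → Small Premises Authorization not required.
Art. XIII. floor area 12,900 square feet > 9,900 square feet; vehicles 15 ≤ 34; does not host events open to the public → Standard Certificate not required.
Art. XIV. does not host events open to the public → Standard License not required.

None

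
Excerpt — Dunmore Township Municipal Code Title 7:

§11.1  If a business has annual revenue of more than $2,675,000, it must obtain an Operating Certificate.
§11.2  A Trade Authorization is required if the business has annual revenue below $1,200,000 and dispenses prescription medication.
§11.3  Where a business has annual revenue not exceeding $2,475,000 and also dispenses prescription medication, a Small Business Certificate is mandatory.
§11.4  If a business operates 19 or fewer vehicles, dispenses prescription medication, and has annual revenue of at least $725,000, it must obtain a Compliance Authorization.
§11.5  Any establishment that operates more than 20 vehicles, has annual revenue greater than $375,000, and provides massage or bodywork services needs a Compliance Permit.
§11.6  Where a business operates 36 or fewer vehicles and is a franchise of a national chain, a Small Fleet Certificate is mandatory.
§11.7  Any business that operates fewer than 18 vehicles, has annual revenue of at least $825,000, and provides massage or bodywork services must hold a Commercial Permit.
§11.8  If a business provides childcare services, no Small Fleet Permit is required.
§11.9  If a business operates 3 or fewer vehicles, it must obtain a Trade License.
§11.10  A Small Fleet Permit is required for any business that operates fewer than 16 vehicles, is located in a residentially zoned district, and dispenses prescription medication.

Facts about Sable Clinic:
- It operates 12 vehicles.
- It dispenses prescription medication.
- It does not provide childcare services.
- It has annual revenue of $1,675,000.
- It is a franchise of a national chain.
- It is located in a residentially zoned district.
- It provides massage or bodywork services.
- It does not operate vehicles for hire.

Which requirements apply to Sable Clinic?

§11.1 revenue $1,675,000 ≤ $2,675,000 → Operating Certificate not required.
§11.2 revenue $1,675,000 ≥ $1,200,000; dispenses prescription medication → Trade Authorization not required.
§11.3 revenue $1,675,000 ≤ $2,475,000; dispenses prescription medication → Small Business Certificate required.
§11.4 vehicles 12 ≤ 19; dispenses prescription medication; revenue $1,675,000 ≥ $725,000 → Compliance Authorization required.
§11.5 vehicles 12 ≤ 20; revenue $1,675,000 > $375,000; provides massage or bodywork services → Compliance Permit not required.
§11.6 vehicles 12 ≤ 36; is a franchise of a national chain → Small Fleet Certificate required.
§11.7 vehicles 12 < 18; revenue $1,675,000 ≥ $825,000; provides massage or bodywork services → Commercial Permit required.
§11.8 does not provide childcare services → Small Fleet Permit exemption does not apply.
§11.9 vehicles 12 > 3 → Trade License not required.
§11.10 vehicles 12 < 16; is located in a residentially zoned district; dispenses prescription medication → Small Fleet Permit required.

Commercial Permit, Compliance Authorization, Small Business Certificate, Small Fleet Certificate, Small Fleet Permit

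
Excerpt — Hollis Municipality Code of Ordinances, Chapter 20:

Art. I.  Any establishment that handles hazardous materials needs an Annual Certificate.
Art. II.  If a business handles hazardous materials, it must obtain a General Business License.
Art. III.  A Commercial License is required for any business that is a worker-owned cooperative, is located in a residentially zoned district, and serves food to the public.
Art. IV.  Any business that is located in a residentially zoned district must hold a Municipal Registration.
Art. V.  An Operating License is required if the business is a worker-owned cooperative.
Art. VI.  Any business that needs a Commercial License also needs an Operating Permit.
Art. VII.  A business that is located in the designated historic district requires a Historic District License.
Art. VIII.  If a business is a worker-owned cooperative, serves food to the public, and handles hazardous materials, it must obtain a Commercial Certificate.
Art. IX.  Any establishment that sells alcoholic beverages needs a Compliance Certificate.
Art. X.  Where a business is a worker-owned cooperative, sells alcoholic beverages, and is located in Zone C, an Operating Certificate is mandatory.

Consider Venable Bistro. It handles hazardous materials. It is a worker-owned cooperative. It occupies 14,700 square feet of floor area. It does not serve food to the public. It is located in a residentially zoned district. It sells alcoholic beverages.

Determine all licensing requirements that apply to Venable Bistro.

Annual Certificate, Compliance Certificate, General Business License, Municipal Registration, Operating License

Art. I. handles hazardous materials → Annual Certificate required.
Art. II. handles hazardous materials → General Business License required.
Art. III. is a worker-owned cooperative; is located in a residentially zoned district; does not serve food to the public → Commercial License not required.
Art. IV. is located in a residentially zoned district → Municipal Registration required.
Art. V. is a worker-owned cooperative → Operating License required.
Art. VI. Commercial License is not required → no effect.
Art. VII. is located in a residentially zoned district (not: is located in the designated historic district) → Historic District License not required.
Art. VIII. is a worker-owned cooperative; does not serve food to the public; handles hazardous materials → Commercial Certificate not required.
Art. IX. sells alcoholic beverages → Compliance Certificate required.
Art. X. is a worker-owned cooperative; sells alcoholic beverages; is located in a residentially zoned district (not: is located in Zone C) → Operating Certificate not required.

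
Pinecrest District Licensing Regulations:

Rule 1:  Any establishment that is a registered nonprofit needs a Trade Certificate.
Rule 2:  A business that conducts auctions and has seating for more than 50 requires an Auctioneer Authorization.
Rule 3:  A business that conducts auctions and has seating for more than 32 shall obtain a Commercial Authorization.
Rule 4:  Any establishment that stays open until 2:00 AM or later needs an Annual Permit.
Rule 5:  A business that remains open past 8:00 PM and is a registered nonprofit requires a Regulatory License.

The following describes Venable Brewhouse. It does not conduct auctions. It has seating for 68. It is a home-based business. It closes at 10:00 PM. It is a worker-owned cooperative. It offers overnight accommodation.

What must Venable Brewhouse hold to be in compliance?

Rule 1: is a worker-owned cooperative (not: is a registered nonprofit) → Trade Certificate not required.
Rule 2: does not conduct auctions; seating 68 > 50 → Auctioneer Authorization not required.
Rule 3: does not conduct auctions; seating 68 > 32 → Commercial Authorization not required.
Rule 4: closes 10:00 PM, at/before 2:00 AM → Annual Permit not required.
Rule 5: closes 10:00 PM, after 8:00 PM; is a worker-owned cooperative (not: is a registered nonprofit) → Regulatory License not required.

None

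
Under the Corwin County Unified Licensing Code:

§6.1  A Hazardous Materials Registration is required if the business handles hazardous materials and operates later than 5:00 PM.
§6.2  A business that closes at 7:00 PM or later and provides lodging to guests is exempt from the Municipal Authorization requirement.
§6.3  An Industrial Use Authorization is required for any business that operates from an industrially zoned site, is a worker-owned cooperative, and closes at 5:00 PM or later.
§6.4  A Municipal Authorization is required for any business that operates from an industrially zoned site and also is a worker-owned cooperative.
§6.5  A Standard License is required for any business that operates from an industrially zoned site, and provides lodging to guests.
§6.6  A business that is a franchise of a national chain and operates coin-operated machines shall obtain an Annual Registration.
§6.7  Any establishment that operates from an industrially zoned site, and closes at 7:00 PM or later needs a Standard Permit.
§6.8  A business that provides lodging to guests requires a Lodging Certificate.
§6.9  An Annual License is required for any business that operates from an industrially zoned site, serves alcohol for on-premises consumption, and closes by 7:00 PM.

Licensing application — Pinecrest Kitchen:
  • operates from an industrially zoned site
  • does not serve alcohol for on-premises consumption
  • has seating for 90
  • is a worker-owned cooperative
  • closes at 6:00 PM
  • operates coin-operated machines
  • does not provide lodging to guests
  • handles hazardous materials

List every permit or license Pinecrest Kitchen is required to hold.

Hazardous Materials Registration, Industrial Use Authorization, Municipal Authorization

§6.1 handles hazardous materials; closes 6:00 PM, after 5:00 PM → Hazardous Materials Registration required.
§6.2 closes 6:00 PM, at/before 7:00 PM; does not provide lodging to guests → Municipal Authorization exemption does not apply.
§6.3 operates from an industrially zoned site; is a worker-owned cooperative; closes 6:00 PM, after 5:00 PM → Industrial Use Authorization required.
§6.4 operates from an industrially zoned site; is a worker-owned cooperative → Municipal Authorization required.
§6.5 operates from an industrially zoned site; does not provide lodging to guests → Standard License not required.
§6.6 is a worker-owned cooperative (not: is a franchise of a national chain); operates coin-operated machines → Annual Registration not required.
§6.7 operates from an industrially zoned site; closes 6:00 PM, at/before 7:00 PM → Standard Permit not required.
§6.8 does not provide lodging to guests → Lodging Certificate not required.
§6.9 operates from an industrially zoned site; does not serve alcohol for on-premises consumption; closes 6:00 PM, at/before 7:00 PM → Annual License not required.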